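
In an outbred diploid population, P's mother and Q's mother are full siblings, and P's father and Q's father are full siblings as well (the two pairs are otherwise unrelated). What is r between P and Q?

Independent pedigree routes through distinct common ancestors add.
P and Q are related in two ways: first cousins through their mothers (r = 1/8) and first cousins through their fathers (r = 1/8) — i.e. double first cousins.
r = 1/8 + 1/8 = 0.25.

0.25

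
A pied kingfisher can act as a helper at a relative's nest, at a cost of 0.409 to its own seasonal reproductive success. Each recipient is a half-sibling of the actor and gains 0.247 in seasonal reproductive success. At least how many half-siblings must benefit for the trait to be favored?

7

r to a half-sibling = 1/4 (half-sibs share one parent — one path of length 2: r = (1/2)^2 = 1/4).
Hamilton's rule: n·r·B > C  ⇒  n > C/(r·B) = 0.409/(0.25·0.247) = 6.623.
The smallest integer exceeding 6.623 is 7.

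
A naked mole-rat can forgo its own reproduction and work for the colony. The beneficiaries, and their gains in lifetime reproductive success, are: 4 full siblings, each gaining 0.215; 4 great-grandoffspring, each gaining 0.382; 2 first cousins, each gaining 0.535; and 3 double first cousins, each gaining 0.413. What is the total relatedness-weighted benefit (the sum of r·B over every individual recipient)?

1.0645

r to a full sibling = 0.5 (full sibs share both parents — two paths of length 2: r = 2·(1/2)^2 = 1/2).
r to a great-grandoffspring = 0.125 (three parent–offspring links: r = (1/2)^3 = 1/8).
r to a first cousin = 0.125 (first cousins share one grandparent pair — two paths of length 4: r = 2·(1/2)^4 = 1/8).
r to a double first cousin = 1/4 (double first cousins share both grandparent pairs — four paths of length 4: r = 4·(1/2)^4 = 1/4).
Summing one r·B term per recipient: 4·0.5·0.215 + 4·0.125·0.382 + 2·0.125·0.535 + 3·0.25·0.413 = 1.0645.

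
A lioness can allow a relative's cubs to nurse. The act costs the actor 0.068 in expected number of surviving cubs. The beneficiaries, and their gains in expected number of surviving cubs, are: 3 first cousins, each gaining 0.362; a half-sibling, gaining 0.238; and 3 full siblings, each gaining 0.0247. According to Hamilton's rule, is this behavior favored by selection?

Hamilton's rule: the trait is favored when the sum of r·B over every recipient exceeds the actor's cost C.
r to a first cousin = 0.125 (first cousins share one grandparent pair — two paths of length 4: r = 2·(1/2)^4 = 1/8).
r to a half-sibling = 1/4 (half-sibs share one parent — one path of length 2: r = (1/2)^2 = 1/4).
r to a full sibling = 1/2 (full sibs share both parents — two paths of length 2: r = 2·(1/2)^2 = 1/2).
Summing one r·B term per recipient: 3·0.125·0.362 + 1·0.25·0.238 + 3·0.5·0.0247 = 0.2323.
0.2323 > 0.068: the indirect benefit exceeds the cost.

Yes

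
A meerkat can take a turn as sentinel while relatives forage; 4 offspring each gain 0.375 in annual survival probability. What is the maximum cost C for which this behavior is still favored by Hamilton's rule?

r to an offspring = 0.5 (one parent–offspring link: r = (1/2)^1 = 1/2).
Hamilton's rule: n·r·B > C, so the trait is favored while C < n·r·B = 4·0.5·0.375 = 0.75.

0.75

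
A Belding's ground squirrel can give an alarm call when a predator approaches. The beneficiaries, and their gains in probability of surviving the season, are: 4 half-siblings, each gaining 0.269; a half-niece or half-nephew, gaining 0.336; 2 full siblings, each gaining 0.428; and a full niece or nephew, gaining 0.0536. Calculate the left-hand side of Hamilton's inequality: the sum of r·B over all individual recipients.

r to a half-sibling = 0.25 (half-sibs share one parent — one path of length 2: r = (1/2)^2 = 1/4).
r to a half-niece or half-nephew = 1/8 (half-aunt/uncle↔niece/nephew: one path of length 3: r = (1/2)^3 = 1/8).
r to a full sibling = 0.5 (full sibs share both parents — two paths of length 2: r = 2·(1/2)^2 = 1/2).
r to a full niece or nephew = 0.25 (full aunt/uncle↔niece/nephew: two paths of length 3 through the shared grandparent pair: r = 2·(1/2)^3 = 1/4).
Summing one r·B term per recipient: 4·0.25·0.269 + 1·0.125·0.336 + 2·0.5·0.428 + 1·0.25·0.0536 = 0.7524.

0.7524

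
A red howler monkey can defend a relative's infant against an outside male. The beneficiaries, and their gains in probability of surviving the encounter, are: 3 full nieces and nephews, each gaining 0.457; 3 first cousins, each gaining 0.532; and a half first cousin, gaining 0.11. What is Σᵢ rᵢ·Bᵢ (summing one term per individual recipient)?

r to a full niece or nephew = 1/4 (full aunt/uncle↔niece/nephew: two paths of length 3 through the shared grandparent pair: r = 2·(1/2)^3 = 1/4).
r to a first cousin = 1/8 (first cousins share one grandparent pair — two paths of length 4: r = 2·(1/2)^4 = 1/8).
r to a half first cousin = 0.0625 (half first cousins share one grandparent — one path of length 4: r = (1/2)^4 = 1/16).
Summing one r·B term per recipient: 3·0.25·0.457 + 3·0.125·0.532 + 1·0.0625·0.11 = 0.549125.

0.549125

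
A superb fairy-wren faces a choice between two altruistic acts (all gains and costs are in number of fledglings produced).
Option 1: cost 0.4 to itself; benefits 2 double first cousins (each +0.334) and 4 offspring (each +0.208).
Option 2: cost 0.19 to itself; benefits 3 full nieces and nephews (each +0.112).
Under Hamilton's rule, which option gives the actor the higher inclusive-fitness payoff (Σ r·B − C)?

Option 1

Option 1: r to a double first cousin = 0.25.
Option 1: r to an offspring = 0.5.
Option 1: Σ r·B − C = (2·0.25·0.334 + 4·0.5·0.208) − 0.4 = 0.183.
Option 2: r to a full niece or nephew = 0.25.
Option 2: Σ r·B − C = (3·0.25·0.112) − 0.19 = -0.106.
Option 1 has the higher net inclusive-fitness payoff.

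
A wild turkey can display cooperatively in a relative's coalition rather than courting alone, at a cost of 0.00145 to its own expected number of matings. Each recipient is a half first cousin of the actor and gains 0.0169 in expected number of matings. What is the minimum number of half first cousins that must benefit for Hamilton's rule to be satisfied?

r to a half first cousin = 0.0625 (half first cousins share one grandparent — one path of length 4: r = (1/2)^4 = 1/16).
Hamilton's rule: n·r·B > C  ⇒  n > C/(r·B) = 0.00145/(0.0625·0.0169) = 1.373.
The smallest integer exceeding 1.373 is 2.

2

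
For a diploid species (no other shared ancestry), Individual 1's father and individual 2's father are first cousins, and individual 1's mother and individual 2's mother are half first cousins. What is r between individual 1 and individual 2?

0.046875

Wright's path rule: contributions from independent ancestry routes add.
Individual 1 and individual 2 are related in two ways: second cousins through their fathers (r = 1/32) and half second cousins through their mothers (r = 1/64).
r = 1/32 + 1/64 = 3/64 = 0.046875.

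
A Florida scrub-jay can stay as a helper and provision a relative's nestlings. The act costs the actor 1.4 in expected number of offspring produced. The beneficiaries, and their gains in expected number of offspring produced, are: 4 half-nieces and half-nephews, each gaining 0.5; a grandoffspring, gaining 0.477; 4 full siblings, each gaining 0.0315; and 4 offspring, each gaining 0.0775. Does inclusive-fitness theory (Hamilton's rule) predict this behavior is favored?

No

Hamilton's rule: the trait is favored when the sum of r·B over every recipient exceeds the actor's cost C.
r to a half-niece or half-nephew = 1/8 (half-aunt/uncle↔niece/nephew: one path of length 3: r = (1/2)^3 = 1/8).
r to a grandoffspring = 0.25 (two parent–offspring links: r = (1/2)^2 = 1/4).
r to a full sibling = 0.5 (full sibs share both parents — two paths of length 2: r = 2·(1/2)^2 = 1/2).
r to an offspring = 1/2 (one parent–offspring link: r = (1/2)^1 = 1/2).
Summing one r·B term per recipient: 4·0.125·0.5 + 1·0.25·0.477 + 4·0.5·0.0315 + 4·0.5·0.0775 = 0.58725.
0.58725 < 1.4: the indirect benefit is less than the cost.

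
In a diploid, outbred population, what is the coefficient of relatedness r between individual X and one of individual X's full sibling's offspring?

0.25

Each parent–offspring link contributes a factor of 1/2, and independent paths through distinct common ancestors add.
Full aunt/uncle↔niece/nephew: two paths of length 3 through the shared grandparent pair: r = 2·(1/2)^3 = 1/4.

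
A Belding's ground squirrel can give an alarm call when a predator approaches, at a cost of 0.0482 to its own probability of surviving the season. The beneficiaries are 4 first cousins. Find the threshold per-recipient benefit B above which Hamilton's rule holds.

r to a first cousin = 0.125 (first cousins share one grandparent pair — two paths of length 4: r = 2·(1/2)^4 = 1/8).
Hamilton's rule with n recipients of equal r: n·r·B > C, so B > C/(n·r) = 0.0482/(4·0.125) = 0.0964.

0.0964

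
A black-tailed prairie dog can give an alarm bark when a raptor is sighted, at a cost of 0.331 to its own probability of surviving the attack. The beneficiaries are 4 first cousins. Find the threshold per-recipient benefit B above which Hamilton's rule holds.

r to a first cousin = 1/8 (first cousins share one grandparent pair — two paths of length 4: r = 2·(1/2)^4 = 1/8).
Hamilton's rule with n recipients of equal r: n·r·B > C, so B > C/(n·r) = 0.331/(4·0.125) = 0.662.

0.662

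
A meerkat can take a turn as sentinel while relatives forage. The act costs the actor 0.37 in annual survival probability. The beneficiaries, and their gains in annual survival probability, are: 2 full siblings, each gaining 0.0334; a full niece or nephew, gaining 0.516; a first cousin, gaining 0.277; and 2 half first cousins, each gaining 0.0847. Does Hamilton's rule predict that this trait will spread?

No

Hamilton's rule: the trait is favored when the sum of r·B over every recipient exceeds the actor's cost C.
r to a full sibling = 1/2 (full sibs share both parents — two paths of length 2: r = 2·(1/2)^2 = 1/2).
r to a full niece or nephew = 1/4 (full aunt/uncle↔niece/nephew: two paths of length 3 through the shared grandparent pair: r = 2·(1/2)^3 = 1/4).
r to a first cousin = 1/8 (first cousins share one grandparent pair — two paths of length 4: r = 2·(1/2)^4 = 1/8).
r to a half first cousin = 0.0625 (half first cousins share one grandparent — one path of length 4: r = (1/2)^4 = 1/16).
Summing one r·B term per recipient: 2·0.5·0.0334 + 1·0.25·0.516 + 1·0.125·0.277 + 2·0.0625·0.0847 = 0.2076125.
0.2076125 < 0.37: the indirect benefit is less than the cost.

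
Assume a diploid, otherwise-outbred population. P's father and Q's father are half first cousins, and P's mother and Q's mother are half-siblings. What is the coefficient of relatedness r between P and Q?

With two independent routes of shared ancestry, r is the sum of the two contributions.
P and Q are related in two ways: half second cousins through their fathers (r = 1/64) and half first cousins through their mothers (r = 1/16).
r = 1/64 + 1/16 = 5/64 = 0.078125.

0.078125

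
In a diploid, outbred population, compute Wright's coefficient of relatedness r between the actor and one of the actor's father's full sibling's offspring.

0.125

Each parent–offspring link contributes a factor of 1/2, and independent paths through distinct common ancestors add.
First cousins share one grandparent pair — two paths of length 4: r = 2·(1/2)^4 = 1/8.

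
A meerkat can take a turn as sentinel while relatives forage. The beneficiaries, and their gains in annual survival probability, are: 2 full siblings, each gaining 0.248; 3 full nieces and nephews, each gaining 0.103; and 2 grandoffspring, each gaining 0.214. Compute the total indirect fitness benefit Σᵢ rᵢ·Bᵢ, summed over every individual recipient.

0.43225

r to a full sibling = 0.5 (full sibs share both parents — two paths of length 2: r = 2·(1/2)^2 = 1/2).
r to a full niece or nephew = 0.25 (full aunt/uncle↔niece/nephew: two paths of length 3 through the shared grandparent pair: r = 2·(1/2)^3 = 1/4).
r to a grandoffspring = 0.25 (two parent–offspring links: r = (1/2)^2 = 1/4).
Summing one r·B term per recipient: 2·0.5·0.248 + 3·0.25·0.103 + 2·0.25·0.214 = 0.43225.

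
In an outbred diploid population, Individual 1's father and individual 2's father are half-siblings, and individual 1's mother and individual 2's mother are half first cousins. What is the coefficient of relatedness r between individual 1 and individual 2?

0.078125

Wright's path rule: contributions from independent ancestry routes add.
Individual 1 and individual 2 are related in two ways: half first cousins through their fathers (r = 1/16) and half second cousins through their mothers (r = 1/64).
r = 1/16 + 1/64 = 5/64 = 0.078125.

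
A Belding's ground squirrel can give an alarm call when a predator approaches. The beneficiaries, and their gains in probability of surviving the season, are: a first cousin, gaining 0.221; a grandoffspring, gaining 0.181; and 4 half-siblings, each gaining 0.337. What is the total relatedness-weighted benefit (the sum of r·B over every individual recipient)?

r to a first cousin = 0.125 (first cousins share one grandparent pair — two paths of length 4: r = 2·(1/2)^4 = 1/8).
r to a grandoffspring = 0.25 (two parent–offspring links: r = (1/2)^2 = 1/4).
r to a half-sibling = 1/4 (half-sibs share one parent — one path of length 2: r = (1/2)^2 = 1/4).
Summing one r·B term per recipient: 1·0.125·0.221 + 1·0.25·0.181 + 4·0.25·0.337 = 0.409875.

0.409875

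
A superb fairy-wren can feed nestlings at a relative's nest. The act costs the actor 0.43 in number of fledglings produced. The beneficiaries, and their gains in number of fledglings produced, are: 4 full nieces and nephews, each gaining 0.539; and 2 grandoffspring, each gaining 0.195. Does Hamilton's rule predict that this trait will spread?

Yes

Hamilton's rule: the trait is favored when the sum of r·B over every recipient exceeds the actor's cost C.
r to a full niece or nephew = 0.25 (full aunt/uncle↔niece/nephew: two paths of length 3 through the shared grandparent pair: r = 2·(1/2)^3 = 1/4).
r to a grandoffspring = 1/4 (two parent–offspring links: r = (1/2)^2 = 1/4).
Summing one r·B term per recipient: 4·0.25·0.539 + 2·0.25·0.195 = 0.6365.
0.6365 > 0.43: the indirect benefit exceeds the cost.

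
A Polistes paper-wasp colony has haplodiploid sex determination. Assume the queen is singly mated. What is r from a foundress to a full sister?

0.75

Haplodiploid full sisters inherit their father's entire haploid genome identically (contributing 1/2) and on average half of their mother's contribution (1/2 · 1/2 = 1/4); r = 1/2 + 1/4 = 3/4.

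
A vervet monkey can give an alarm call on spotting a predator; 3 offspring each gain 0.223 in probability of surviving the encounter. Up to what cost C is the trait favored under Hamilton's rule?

r to an offspring = 1/2 (one parent–offspring link: r = (1/2)^1 = 1/2).
Hamilton's rule: n·r·B > C, so the trait is favored while C < n·r·B = 3·0.5·0.223 = 0.3345.

0.3345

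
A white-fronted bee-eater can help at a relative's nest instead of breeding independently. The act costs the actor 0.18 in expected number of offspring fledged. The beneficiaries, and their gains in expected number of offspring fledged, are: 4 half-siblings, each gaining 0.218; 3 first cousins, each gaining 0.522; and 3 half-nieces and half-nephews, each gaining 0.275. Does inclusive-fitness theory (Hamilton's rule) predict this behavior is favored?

Hamilton's rule: the trait is favored when the sum of r·B over every recipient exceeds the actor's cost C.
r to a half-sibling = 1/4 (half-sibs share one parent — one path of length 2: r = (1/2)^2 = 1/4).
r to a first cousin = 1/8 (first cousins share one grandparent pair — two paths of length 4: r = 2·(1/2)^4 = 1/8).
r to a half-niece or half-nephew = 0.125 (half-aunt/uncle↔niece/nephew: one path of length 3: r = (1/2)^3 = 1/8).
Summing one r·B term per recipient: 4·0.25·0.218 + 3·0.125·0.522 + 3·0.125·0.275 = 0.516875.
0.516875 > 0.18: the indirect benefit exceeds the cost.

Yes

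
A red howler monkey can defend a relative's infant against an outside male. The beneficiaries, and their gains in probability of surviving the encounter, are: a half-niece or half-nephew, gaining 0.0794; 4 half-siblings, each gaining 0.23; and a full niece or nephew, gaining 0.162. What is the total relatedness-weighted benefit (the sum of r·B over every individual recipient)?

r to a half-niece or half-nephew = 1/8 (half-aunt/uncle↔niece/nephew: one path of length 3: r = (1/2)^3 = 1/8).
r to a half-sibling = 0.25 (half-sibs share one parent — one path of length 2: r = (1/2)^2 = 1/4).
r to a full niece or nephew = 1/4 (full aunt/uncle↔niece/nephew: two paths of length 3 through the shared grandparent pair: r = 2·(1/2)^3 = 1/4).
Summing one r·B term per recipient: 1·0.125·0.0794 + 4·0.25·0.23 + 1·0.25·0.162 = 0.280425.

0.280425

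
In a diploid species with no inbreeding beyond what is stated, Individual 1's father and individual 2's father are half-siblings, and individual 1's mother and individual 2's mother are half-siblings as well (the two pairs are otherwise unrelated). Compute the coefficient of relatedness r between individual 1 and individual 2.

0.125

Relatedness sums over independent paths through distinct common ancestors.
Individual 1 and individual 2 are related in two ways: half first cousins through their fathers (r = 1/16) and half first cousins through their mothers (r = 1/16).
r = 1/16 + 1/16 = 0.125.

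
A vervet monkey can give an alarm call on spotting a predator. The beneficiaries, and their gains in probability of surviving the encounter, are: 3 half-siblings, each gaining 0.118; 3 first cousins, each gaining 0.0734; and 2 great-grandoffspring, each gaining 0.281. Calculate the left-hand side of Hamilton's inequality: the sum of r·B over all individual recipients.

0.186275

r to a half-sibling = 0.25 (half-sibs share one parent — one path of length 2: r = (1/2)^2 = 1/4).
r to a first cousin = 1/8 (first cousins share one grandparent pair — two paths of length 4: r = 2·(1/2)^4 = 1/8).
r to a great-grandoffspring = 1/8 (three parent–offspring links: r = (1/2)^3 = 1/8).
Summing one r·B term per recipient: 3·0.25·0.118 + 3·0.125·0.0734 + 2·0.125·0.281 = 0.186275.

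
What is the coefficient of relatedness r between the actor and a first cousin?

0.125

Each parent–offspring link contributes a factor of 1/2, and independent paths through distinct common ancestors add.
First cousins share one grandparent pair — two paths of length 4: r = 2·(1/2)^4 = 1/8.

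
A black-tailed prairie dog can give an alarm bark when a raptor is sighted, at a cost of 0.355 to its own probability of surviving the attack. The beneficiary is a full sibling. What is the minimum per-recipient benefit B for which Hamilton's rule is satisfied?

0.71

r to a full sibling = 0.5 (full sibs share both parents — two paths of length 2: r = 2·(1/2)^2 = 1/2).
Hamilton's rule with n recipients of equal r: n·r·B > C, so B > C/(n·r) = 0.355/(1·0.5) = 0.71.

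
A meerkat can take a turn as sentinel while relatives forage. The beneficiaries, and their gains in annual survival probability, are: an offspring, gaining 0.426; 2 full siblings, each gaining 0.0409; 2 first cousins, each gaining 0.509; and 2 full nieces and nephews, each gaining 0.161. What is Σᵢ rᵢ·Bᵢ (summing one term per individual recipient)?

0.46165

r to an offspring = 0.5 (one parent–offspring link: r = (1/2)^1 = 1/2).
r to a full sibling = 0.5 (full sibs share both parents — two paths of length 2: r = 2·(1/2)^2 = 1/2).
r to a first cousin = 1/8 (first cousins share one grandparent pair — two paths of length 4: r = 2·(1/2)^4 = 1/8).
r to a full niece or nephew = 0.25 (full aunt/uncle↔niece/nephew: two paths of length 3 through the shared grandparent pair: r = 2·(1/2)^3 = 1/4).
Summing one r·B term per recipient: 1·0.5·0.426 + 2·0.5·0.0409 + 2·0.125·0.509 + 2·0.25·0.161 = 0.46165.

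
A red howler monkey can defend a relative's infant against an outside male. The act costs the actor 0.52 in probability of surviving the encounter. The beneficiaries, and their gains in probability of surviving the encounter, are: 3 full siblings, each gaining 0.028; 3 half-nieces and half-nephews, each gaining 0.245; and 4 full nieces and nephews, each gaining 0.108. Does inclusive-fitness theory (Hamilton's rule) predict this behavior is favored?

Hamilton's rule: the trait is favored when the sum of r·B over every recipient exceeds the actor's cost C.
r to a full sibling = 0.5 (full sibs share both parents — two paths of length 2: r = 2·(1/2)^2 = 1/2).
r to a half-niece or half-nephew = 0.125 (half-aunt/uncle↔niece/nephew: one path of length 3: r = (1/2)^3 = 1/8).
r to a full niece or nephew = 0.25 (full aunt/uncle↔niece/nephew: two paths of length 3 through the shared grandparent pair: r = 2·(1/2)^3 = 1/4).
Summing one r·B term per recipient: 3·0.5·0.028 + 3·0.125·0.245 + 4·0.25·0.108 = 0.241875.
0.241875 < 0.52: the indirect benefit is less than the cost.

No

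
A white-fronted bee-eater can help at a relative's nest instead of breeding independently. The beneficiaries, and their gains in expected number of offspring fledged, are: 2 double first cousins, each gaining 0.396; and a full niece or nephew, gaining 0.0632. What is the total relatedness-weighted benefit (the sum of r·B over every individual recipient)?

0.2138

r to a double first cousin = 1/4 (double first cousins share both grandparent pairs — four paths of length 4: r = 4·(1/2)^4 = 1/4).
r to a full niece or nephew = 1/4 (full aunt/uncle↔niece/nephew: two paths of length 3 through the shared grandparent pair: r = 2·(1/2)^3 = 1/4).
Summing one r·B term per recipient: 2·0.25·0.396 + 1·0.25·0.0632 = 0.2138.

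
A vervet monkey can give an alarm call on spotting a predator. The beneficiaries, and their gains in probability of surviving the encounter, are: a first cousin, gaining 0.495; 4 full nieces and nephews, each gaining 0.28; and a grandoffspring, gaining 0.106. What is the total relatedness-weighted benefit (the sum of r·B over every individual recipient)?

r to a first cousin = 1/8 (first cousins share one grandparent pair — two paths of length 4: r = 2·(1/2)^4 = 1/8).
r to a full niece or nephew = 0.25 (full aunt/uncle↔niece/nephew: two paths of length 3 through the shared grandparent pair: r = 2·(1/2)^3 = 1/4).
r to a grandoffspring = 1/4 (two parent–offspring links: r = (1/2)^2 = 1/4).
Summing one r·B term per recipient: 1·0.125·0.495 + 4·0.25·0.28 + 1·0.25·0.106 = 0.368375.

0.368375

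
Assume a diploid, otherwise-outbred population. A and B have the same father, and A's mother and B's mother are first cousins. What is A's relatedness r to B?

0.28125

Independent pedigree routes through distinct common ancestors add.
A and B are related in two ways: half-sibs through their shared father (r = 1/4) and second cousins through their mothers (r = 1/32).
r = 1/4 + 1/32 = 0.28125.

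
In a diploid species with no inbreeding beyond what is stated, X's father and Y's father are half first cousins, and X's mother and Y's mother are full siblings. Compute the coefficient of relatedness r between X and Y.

Wright's path rule: contributions from independent ancestry routes add.
X and Y are related in two ways: half second cousins through their fathers (r = 1/64) and first cousins through their mothers (r = 1/8).
r = 1/64 + 1/8 = 0.140625.

0.140625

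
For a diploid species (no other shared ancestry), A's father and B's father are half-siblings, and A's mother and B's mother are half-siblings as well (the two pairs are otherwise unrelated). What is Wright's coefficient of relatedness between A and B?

Wright's path rule: contributions from independent ancestry routes add.
A and B are related in two ways: half first cousins through their fathers (r = 1/16) and half first cousins through their mothers (r = 1/16).
r = 1/16 + 1/16 = 0.125.

0.125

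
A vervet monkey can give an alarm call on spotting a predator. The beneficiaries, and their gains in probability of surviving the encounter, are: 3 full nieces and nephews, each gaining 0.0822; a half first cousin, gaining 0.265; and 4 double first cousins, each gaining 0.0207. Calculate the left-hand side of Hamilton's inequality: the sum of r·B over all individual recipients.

0.0989125

r to a full niece or nephew = 1/4 (full aunt/uncle↔niece/nephew: two paths of length 3 through the shared grandparent pair: r = 2·(1/2)^3 = 1/4).
r to a half first cousin = 0.0625 (half first cousins share one grandparent — one path of length 4: r = (1/2)^4 = 1/16).
r to a double first cousin = 1/4 (double first cousins share both grandparent pairs — four paths of length 4: r = 4·(1/2)^4 = 1/4).
Summing one r·B term per recipient: 3·0.25·0.0822 + 1·0.0625·0.265 + 4·0.25·0.0207 = 0.0989125.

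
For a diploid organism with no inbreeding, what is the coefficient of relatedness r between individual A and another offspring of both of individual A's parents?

Each parent–offspring link contributes a factor of 1/2, and independent paths through distinct common ancestors add.
Full sibs share both parents — two paths of length 2: r = 2·(1/2)^2 = 1/2.

0.5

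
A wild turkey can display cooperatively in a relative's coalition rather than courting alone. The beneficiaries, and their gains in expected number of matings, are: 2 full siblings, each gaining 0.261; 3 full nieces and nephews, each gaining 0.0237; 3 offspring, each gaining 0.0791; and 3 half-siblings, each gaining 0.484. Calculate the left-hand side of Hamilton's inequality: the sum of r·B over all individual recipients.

r to a full sibling = 1/2 (full sibs share both parents — two paths of length 2: r = 2·(1/2)^2 = 1/2).
r to a full niece or nephew = 1/4 (full aunt/uncle↔niece/nephew: two paths of length 3 through the shared grandparent pair: r = 2·(1/2)^3 = 1/4).
r to an offspring = 1/2 (one parent–offspring link: r = (1/2)^1 = 1/2).
r to a half-sibling = 0.25 (half-sibs share one parent — one path of length 2: r = (1/2)^2 = 1/4).
Summing one r·B term per recipient: 2·0.5·0.261 + 3·0.25·0.0237 + 3·0.5·0.0791 + 3·0.25·0.484 = 0.760425.

0.760425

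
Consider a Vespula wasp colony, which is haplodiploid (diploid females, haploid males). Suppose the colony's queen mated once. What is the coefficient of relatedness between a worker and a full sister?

0.75

Haplodiploid full sisters inherit their father's entire haploid genome identically (contributing 1/2) and on average half of their mother's contribution (1/2 · 1/2 = 1/4); r = 1/2 + 1/4 = 3/4.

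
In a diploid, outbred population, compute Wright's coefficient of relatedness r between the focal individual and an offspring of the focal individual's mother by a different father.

Each parent–offspring link contributes a factor of 1/2, and independent paths through distinct common ancestors add.
Half-sibs share one parent — one path of length 2: r = (1/2)^2 = 1/4.

0.25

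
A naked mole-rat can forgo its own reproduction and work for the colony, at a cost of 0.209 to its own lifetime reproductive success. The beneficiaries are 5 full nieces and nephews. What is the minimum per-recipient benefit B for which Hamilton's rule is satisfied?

0.1672

r to a full niece or nephew = 0.25 (full aunt/uncle↔niece/nephew: two paths of length 3 through the shared grandparent pair: r = 2·(1/2)^3 = 1/4).
Hamilton's rule with n recipients of equal r: n·r·B > C, so B > C/(n·r) = 0.209/(5·0.25) = 0.1672.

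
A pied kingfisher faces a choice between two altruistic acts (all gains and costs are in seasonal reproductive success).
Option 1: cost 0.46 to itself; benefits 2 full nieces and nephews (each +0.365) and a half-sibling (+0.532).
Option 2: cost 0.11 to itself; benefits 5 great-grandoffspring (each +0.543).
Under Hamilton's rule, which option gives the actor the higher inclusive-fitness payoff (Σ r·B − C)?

Option 2

Option 1: r to a full niece or nephew = 0.25.
Option 1: r to a half-sibling = 0.25.
Option 1: Σ r·B − C = (2·0.25·0.365 + 1·0.25·0.532) − 0.46 = -0.1445.
Option 2: r to a great-grandoffspring = 0.125.
Option 2: Σ r·B − C = (5·0.125·0.543) − 0.11 = 0.229375.
Option 2 has the higher net inclusive-fitness payoff.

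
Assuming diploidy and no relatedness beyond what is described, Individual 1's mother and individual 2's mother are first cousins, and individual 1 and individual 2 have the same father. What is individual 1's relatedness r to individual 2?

Independent pedigree routes through distinct common ancestors add.
Individual 1 and individual 2 are related in two ways: second cousins through their mothers (r = 1/32) and half-sibs through their shared father (r = 1/4).
r = 1/32 + 1/4 = 0.28125.

0.28125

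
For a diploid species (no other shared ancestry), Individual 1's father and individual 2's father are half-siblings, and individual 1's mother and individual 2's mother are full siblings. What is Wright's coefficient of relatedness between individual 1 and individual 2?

0.1875

Relatedness sums over independent paths through distinct common ancestors.
Individual 1 and individual 2 are related in two ways: half first cousins through their fathers (r = 1/16) and first cousins through their mothers (r = 1/8).
r = 1/16 + 1/8 = 3/16 = 0.1875.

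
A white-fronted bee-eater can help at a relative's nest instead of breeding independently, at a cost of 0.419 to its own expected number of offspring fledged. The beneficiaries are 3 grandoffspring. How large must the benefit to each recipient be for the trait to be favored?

0.5587

r to a grandoffspring = 1/4 (two parent–offspring links: r = (1/2)^2 = 1/4).
Hamilton's rule with n recipients of equal r: n·r·B > C, so B > C/(n·r) = 0.419/(3·0.25) = 0.5587.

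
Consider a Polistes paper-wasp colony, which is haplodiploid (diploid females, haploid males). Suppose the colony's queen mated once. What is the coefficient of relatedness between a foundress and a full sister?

0.75

Haplodiploid full sisters inherit their father's entire haploid genome identically (contributing 1/2) and on average half of their mother's contribution (1/2 · 1/2 = 1/4); r = 1/2 + 1/4 = 3/4.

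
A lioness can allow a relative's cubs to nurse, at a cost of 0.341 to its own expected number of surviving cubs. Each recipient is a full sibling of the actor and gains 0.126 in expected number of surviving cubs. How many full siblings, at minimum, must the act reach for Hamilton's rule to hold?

6

r to a full sibling = 1/2 (full sibs share both parents — two paths of length 2: r = 2·(1/2)^2 = 1/2).
Hamilton's rule: n·r·B > C  ⇒  n > C/(r·B) = 0.341/(0.5·0.126) = 5.413.
The smallest integer exceeding 5.413 is 6.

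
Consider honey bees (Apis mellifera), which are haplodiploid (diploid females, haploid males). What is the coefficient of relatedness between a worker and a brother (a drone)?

Her haploid brother carries none of their father's genes and a random half of their mother's genome; that half matches the maternal half of her own genome with probability 1/2: r = 1/2 · 1/2 = 1/4.

0.25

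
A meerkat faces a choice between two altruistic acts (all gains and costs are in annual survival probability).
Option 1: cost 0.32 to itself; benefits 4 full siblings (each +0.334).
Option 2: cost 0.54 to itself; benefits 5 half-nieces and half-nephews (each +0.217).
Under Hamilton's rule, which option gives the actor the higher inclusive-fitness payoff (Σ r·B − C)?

Option 1

Option 1: r to a full sibling = 0.5.
Option 1: Σ r·B − C = (4·0.5·0.334) − 0.32 = 0.348.
Option 2: r to a half-niece or half-nephew = 0.125.
Option 2: Σ r·B − C = (5·0.125·0.217) − 0.54 = -0.404375.
Option 1 has the higher net inclusive-fitness payoff.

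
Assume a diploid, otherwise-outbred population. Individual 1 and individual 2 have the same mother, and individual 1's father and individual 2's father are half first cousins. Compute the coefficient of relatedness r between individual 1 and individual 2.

Independent pedigree routes through distinct common ancestors add.
Individual 1 and individual 2 are related in two ways: half-sibs through their shared mother (r = 1/4) and half second cousins through their fathers (r = 1/64).
r = 1/4 + 1/64 = 17/64 = 0.265625.

0.265625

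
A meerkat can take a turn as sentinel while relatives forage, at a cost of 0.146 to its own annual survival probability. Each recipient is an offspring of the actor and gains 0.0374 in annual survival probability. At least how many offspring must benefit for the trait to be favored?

r to an offspring = 0.5 (one parent–offspring link: r = (1/2)^1 = 1/2).
Hamilton's rule: n·r·B > C  ⇒  n > C/(r·B) = 0.146/(0.5·0.0374) = 7.807.
The smallest integer exceeding 7.807 is 8.

8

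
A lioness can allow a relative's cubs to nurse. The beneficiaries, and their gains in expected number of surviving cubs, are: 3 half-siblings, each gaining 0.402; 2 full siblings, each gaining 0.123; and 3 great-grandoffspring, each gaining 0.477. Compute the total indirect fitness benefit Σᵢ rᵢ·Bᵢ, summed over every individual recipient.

0.603375

r to a half-sibling = 0.25 (half-sibs share one parent — one path of length 2: r = (1/2)^2 = 1/4).
r to a full sibling = 1/2 (full sibs share both parents — two paths of length 2: r = 2·(1/2)^2 = 1/2).
r to a great-grandoffspring = 1/8 (three parent–offspring links: r = (1/2)^3 = 1/8).
Summing one r·B term per recipient: 3·0.25·0.402 + 2·0.5·0.123 + 3·0.125·0.477 = 0.603375.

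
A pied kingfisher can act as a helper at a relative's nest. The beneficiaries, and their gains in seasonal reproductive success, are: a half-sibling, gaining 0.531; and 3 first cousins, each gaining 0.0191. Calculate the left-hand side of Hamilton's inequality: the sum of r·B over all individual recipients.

r to a half-sibling = 1/4 (half-sibs share one parent — one path of length 2: r = (1/2)^2 = 1/4).
r to a first cousin = 0.125 (first cousins share one grandparent pair — two paths of length 4: r = 2·(1/2)^4 = 1/8).
Summing one r·B term per recipient: 1·0.25·0.531 + 3·0.125·0.0191 = 0.1399125.

0.1399125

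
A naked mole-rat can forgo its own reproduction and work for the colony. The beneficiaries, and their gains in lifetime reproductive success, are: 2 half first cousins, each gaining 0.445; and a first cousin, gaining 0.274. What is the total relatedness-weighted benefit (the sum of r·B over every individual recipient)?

r to a half first cousin = 0.0625 (half first cousins share one grandparent — one path of length 4: r = (1/2)^4 = 1/16).
r to a first cousin = 1/8 (first cousins share one grandparent pair — two paths of length 4: r = 2·(1/2)^4 = 1/8).
Summing one r·B term per recipient: 2·0.0625·0.445 + 1·0.125·0.274 = 0.089875.

0.089875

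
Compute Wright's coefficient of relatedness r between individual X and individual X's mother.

0.5

Each parent–offspring link contributes a factor of 1/2, and independent paths through distinct common ancestors add.
One parent–offspring link: r = (1/2)^1 = 1/2.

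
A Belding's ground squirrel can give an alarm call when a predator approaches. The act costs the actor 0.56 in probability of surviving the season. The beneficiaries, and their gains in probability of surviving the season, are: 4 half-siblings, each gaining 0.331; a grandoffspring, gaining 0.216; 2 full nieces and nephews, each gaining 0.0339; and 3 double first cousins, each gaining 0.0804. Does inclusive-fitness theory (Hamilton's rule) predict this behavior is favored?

No

Hamilton's rule: the trait is favored when the sum of r·B over every recipient exceeds the actor's cost C.
r to a half-sibling = 1/4 (half-sibs share one parent — one path of length 2: r = (1/2)^2 = 1/4).
r to a grandoffspring = 1/4 (two parent–offspring links: r = (1/2)^2 = 1/4).
r to a full niece or nephew = 0.25 (full aunt/uncle↔niece/nephew: two paths of length 3 through the shared grandparent pair: r = 2·(1/2)^3 = 1/4).
r to a double first cousin = 1/4 (double first cousins share both grandparent pairs — four paths of length 4: r = 4·(1/2)^4 = 1/4).
Summing one r·B term per recipient: 4·0.25·0.331 + 1·0.25·0.216 + 2·0.25·0.0339 + 3·0.25·0.0804 = 0.46225.
0.46225 < 0.56: the indirect benefit is less than the cost.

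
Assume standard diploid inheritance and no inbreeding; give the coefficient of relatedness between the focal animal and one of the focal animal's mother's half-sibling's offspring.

0.0625

Each parent–offspring link contributes a factor of 1/2, and independent paths through distinct common ancestors add.
Half first cousins share one grandparent — one path of length 4: r = (1/2)^4 = 1/16.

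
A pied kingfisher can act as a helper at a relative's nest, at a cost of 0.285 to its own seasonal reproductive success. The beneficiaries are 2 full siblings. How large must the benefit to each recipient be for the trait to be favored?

r to a full sibling = 1/2 (full sibs share both parents — two paths of length 2: r = 2·(1/2)^2 = 1/2).
Hamilton's rule with n recipients of equal r: n·r·B > C, so B > C/(n·r) = 0.285/(2·0.5) = 0.285.

0.285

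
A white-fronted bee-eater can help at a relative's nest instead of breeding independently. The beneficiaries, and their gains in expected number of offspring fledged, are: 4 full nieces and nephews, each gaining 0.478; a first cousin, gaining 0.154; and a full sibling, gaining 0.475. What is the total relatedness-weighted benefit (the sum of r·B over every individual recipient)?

0.73475

r to a full niece or nephew = 1/4 (full aunt/uncle↔niece/nephew: two paths of length 3 through the shared grandparent pair: r = 2·(1/2)^3 = 1/4).
r to a first cousin = 0.125 (first cousins share one grandparent pair — two paths of length 4: r = 2·(1/2)^4 = 1/8).
r to a full sibling = 1/2 (full sibs share both parents — two paths of length 2: r = 2·(1/2)^2 = 1/2).
Summing one r·B term per recipient: 4·0.25·0.478 + 1·0.125·0.154 + 1·0.5·0.475 = 0.73475.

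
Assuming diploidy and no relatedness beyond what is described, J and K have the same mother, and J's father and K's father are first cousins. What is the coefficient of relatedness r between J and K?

Relatedness sums over independent paths through distinct common ancestors.
J and K are related in two ways: half-sibs through their shared mother (r = 1/4) and second cousins through their fathers (r = 1/32).
r = 1/4 + 1/32 = 9/32 = 0.28125.

0.28125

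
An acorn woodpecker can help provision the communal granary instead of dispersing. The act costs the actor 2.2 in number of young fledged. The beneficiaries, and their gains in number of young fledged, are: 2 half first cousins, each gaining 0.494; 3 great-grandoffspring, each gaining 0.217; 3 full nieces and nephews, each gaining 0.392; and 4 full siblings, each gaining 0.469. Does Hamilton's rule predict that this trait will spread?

No

Hamilton's rule: the trait is favored when the sum of r·B over every recipient exceeds the actor's cost C.
r to a half first cousin = 0.0625 (half first cousins share one grandparent — one path of length 4: r = (1/2)^4 = 1/16).
r to a great-grandoffspring = 0.125 (three parent–offspring links: r = (1/2)^3 = 1/8).
r to a full niece or nephew = 0.25 (full aunt/uncle↔niece/nephew: two paths of length 3 through the shared grandparent pair: r = 2·(1/2)^3 = 1/4).
r to a full sibling = 1/2 (full sibs share both parents — two paths of length 2: r = 2·(1/2)^2 = 1/2).
Summing one r·B term per recipient: 2·0.0625·0.494 + 3·0.125·0.217 + 3·0.25·0.392 + 4·0.5·0.469 = 1.375125.
1.375125 < 2.2: the indirect benefit is less than the cost.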